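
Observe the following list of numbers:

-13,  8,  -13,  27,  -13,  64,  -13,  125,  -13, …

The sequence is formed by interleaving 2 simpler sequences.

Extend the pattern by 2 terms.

Taking every 2nd term gives 2 separate tracks.
Stream A is -13, -13, -13, -13, -13, which is constant -13.
Stream B is 8, 27, 64, 125, which is perfect cubes starting at 2³.
Position 10 falls in stream B as its term 5, giving 216.
Term 11 comes from stream A (its 6th entry): -13.

216, -13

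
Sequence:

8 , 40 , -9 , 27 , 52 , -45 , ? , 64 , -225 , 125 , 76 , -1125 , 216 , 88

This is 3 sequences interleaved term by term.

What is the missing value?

64

Read the sequence 3 terms at a time; column i is its own pattern.
Stream A: 8, 27, ?, 125, 216. Consecutive cubes n³ from n = 2.
Stream B: 40, 52, 64, 76, 88. Arithmetic, step +12.
Stream C: -9, -45, -225, -1125. A geometric progression (common ratio 5).
Stream A's pattern makes the blank 64.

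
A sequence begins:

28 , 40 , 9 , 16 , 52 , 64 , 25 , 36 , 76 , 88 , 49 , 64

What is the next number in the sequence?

The slot pattern repeats as AABB (period 4), so there are 2 interleaved tracks.
Track A: 28, 40, 52, 64, 76, 88. Linear: a_n = 16 + 12·n.
Track B: 9, 16, 25, 36, 49, 64. Consecutive squares n² from n = 3.
Position 13 → track A, term 7 = 100.

100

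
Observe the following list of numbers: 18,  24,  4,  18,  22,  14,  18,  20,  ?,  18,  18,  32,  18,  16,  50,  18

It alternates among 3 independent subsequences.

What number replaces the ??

18

Taking every 3rd term gives 3 separate tracks.
Track A: 18, 18, 18, 18, 18, 18 (the constant sequence 18).
Track B: 24, 22, 20, 18, 16 (subtracting 2 each time).
Track C: 4, 14, ?, 32, 50 (a Fibonacci-like recurrence a_n = a_{n-1} + a_{n-2}).
The gap is track C's term 3; the rule gives 18.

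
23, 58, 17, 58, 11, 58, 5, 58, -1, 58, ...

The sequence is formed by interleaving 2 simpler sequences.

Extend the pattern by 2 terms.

-7, 58

Taking every 2nd term gives 2 separate tracks.
Subsequence A = 23, 17, 11, 5, -1: arithmetic with common difference −6.
Subsequence B = 58, 58, 58, 58, 58: constant 58.
Term 11 comes from subsequence A (its 6th entry): -7.
Position 12 → subsequence B, term 6 = 58.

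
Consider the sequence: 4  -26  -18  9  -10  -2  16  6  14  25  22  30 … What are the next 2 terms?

Reading positions in blocks of 3 reveals the pattern ABB — 2 tracks woven together.
Subsequence A is 4, 9, 16, 25, which is the squares 2², 3², 4², ….
Subsequence B is -26, -18, -10, -2, 6, 14, 22, 30, which is arithmetic, step +8.
Position 13 falls in subsequence A as its term 5, giving 36.
Term 14 comes from subsequence B (its 9th entry): 38.

36, 38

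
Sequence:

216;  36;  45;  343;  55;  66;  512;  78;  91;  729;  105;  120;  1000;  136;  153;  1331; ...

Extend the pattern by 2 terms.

171, 190

Positions follow the repeating pattern ABB; grouping by letter gives 2 tracks.
Subsequence A = 216, 343, 512, 729, 1000, 1331: the cubes 6³, 7³, 8³, ….
Subsequence B = 36, 45, 55, 66, 78, 91, 105, 120, 136, 153: triangular numbers n(n+1)/2 for n = 8, 9, ….
Term 17 comes from subsequence B (its 11th entry): 171.
Term 18 comes from subsequence B (its 12th entry): 190.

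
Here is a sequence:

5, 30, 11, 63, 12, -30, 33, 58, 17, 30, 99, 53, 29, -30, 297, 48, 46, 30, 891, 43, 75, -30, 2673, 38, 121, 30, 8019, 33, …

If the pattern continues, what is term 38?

Split by position mod 4: positions 1, 5, 9, … form one track, and each other residue class forms its own.
Track A = 5, 12, 17, 29, 46, 75, 121: Fibonacci-style (each term is the sum of the two before it).
Track B = 30, -30, 30, -30, 30, -30, 30: alternating ±30.
Track C = 11, 33, 99, 297, 891, 2673, 8019: multiplying by 3 each time.
Track D = 63, 58, 53, 48, 43, 38, 33: subtracting 5 each time.
Term 38 comes from track B (its 10th entry): -30.

-30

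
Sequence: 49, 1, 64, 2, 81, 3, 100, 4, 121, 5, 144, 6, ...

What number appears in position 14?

7

Taking every 2nd term gives 2 separate tracks.
Track A = 49, 64, 81, 100, 121, 144: perfect squares starting at 7².
Track B = 1, 2, 3, 4, 5, 6: arithmetic with common difference +1.
Term 14 comes from track B (its 7th entry): 7.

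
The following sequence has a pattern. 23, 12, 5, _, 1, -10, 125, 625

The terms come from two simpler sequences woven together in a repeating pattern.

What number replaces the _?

25

The slot pattern repeats as AABB (period 4), so there are 2 interleaved tracks.
Stream A is 23, 12, 1, -10, which is linear: a_n = 34 − 11·n.
Stream B is 5, ?, 125, 625, which is successive powers of 5.
So the missing entry in stream B is 25.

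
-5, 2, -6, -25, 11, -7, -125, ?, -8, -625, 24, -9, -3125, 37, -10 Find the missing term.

Split by position mod 3 into 3 tracks.
Track A: -5, -25, -125, -625, -3125 (multiplying by 5 each time).
Track B: 2, 11, ?, 24, 37 (each term equals the sum of the previous two).
Track C: -6, -7, -8, -9, -10 (subtracting 1 each time).
So the missing entry in track B is 13.

13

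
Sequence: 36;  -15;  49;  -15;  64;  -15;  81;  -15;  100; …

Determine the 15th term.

169

Split by position mod 2 into 2 tracks.
Subsequence A: 36, 49, 64, 81, 100 (consecutive squares n² from n = 6).
Subsequence B: -15, -15, -15, -15 (the constant sequence -15).
Position 15 falls in subsequence A as its term 8, giving 169.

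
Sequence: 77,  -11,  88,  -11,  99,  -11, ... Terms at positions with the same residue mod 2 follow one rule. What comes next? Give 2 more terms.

Odd-indexed and even-indexed terms follow separate rules.
Track A: 77, 88, 99. Arithmetic, step +11.
Track B: -11, -11, -11. Constant -11.
Position 7 falls in track A as its term 4, giving 110.
Position 8 falls in track B as its term 4, giving -11.

110, -11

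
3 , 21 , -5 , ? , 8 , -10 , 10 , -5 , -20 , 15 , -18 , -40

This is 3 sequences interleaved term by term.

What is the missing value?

Split by position mod 3: positions 1, 4, 7, … form one track, and each other residue class forms its own.
Subsequence A is 3, ?, 10, 15, which is triangular numbers starting at T_2.
Subsequence B is 21, 8, -5, -18, which is subtracting 13 each time.
Subsequence C is -5, -10, -20, -40, which is geometric, ×2 each step.
The gap is subsequence A's term 2; the rule gives 6.

6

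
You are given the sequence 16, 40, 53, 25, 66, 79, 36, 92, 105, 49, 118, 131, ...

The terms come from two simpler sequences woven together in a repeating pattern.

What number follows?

64

Reading positions in blocks of 3 reveals the pattern ABB — 2 tracks woven together.
Track A = 16, 25, 36, 49: the squares 4², 5², 6², ….
Track B = 40, 53, 66, 79, 92, 105, 118, 131: linear: a_n = 27 + 13·n.
Position 13 → track A, term 5 = 64.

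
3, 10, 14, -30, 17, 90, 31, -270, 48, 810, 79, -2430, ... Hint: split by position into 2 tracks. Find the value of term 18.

Taking every 2nd term gives 2 separate tracks.
Stream A: 3, 14, 17, 31, 48, 79 (each term equals the sum of the previous two).
Stream B: 10, -30, 90, -270, 810, -2430 (a geometric progression (common ratio -3)).
Position 18 → stream B, term 9 = 65610.

65610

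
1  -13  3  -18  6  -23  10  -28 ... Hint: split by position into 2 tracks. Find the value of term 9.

The terms cycle through 2 interleaved subsequences.
Track A is 1, 3, 6, 10, which is triangular numbers starting at T_1.
Track B is -13, -18, -23, -28, which is arithmetic, step −5.
Term 9 comes from track A (its 5th entry): 15.

15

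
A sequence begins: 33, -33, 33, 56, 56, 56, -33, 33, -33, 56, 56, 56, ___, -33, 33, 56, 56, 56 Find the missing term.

33

Positions follow the repeating pattern AAABBB; grouping by letter gives 2 tracks.
Track A: 33, -33, 33, -33, 33, -33, ?, -33, 33 (the oscillation 33·(−1)^(n+1)).
Track B: 56, 56, 56, 56, 56, 56, 56, 56, 56 (the constant sequence 56).
The gap is track A's term 7; the rule gives 33.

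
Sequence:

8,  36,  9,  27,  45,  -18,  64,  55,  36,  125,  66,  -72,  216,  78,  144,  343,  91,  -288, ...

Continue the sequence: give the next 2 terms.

Read the sequence 3 terms at a time; column i is its own pattern.
Track A: 8, 27, 64, 125, 216, 343. The cubes 2³, 3³, 4³, ….
Track B: 36, 45, 55, 66, 78, 91. The triangular numbers T_8, T_9, ….
Track C: 9, -18, 36, -72, 144, -288. Multiplying by -2 each time.
Position 19 falls in track A as its term 7, giving 512.
Position 20 falls in track B as its term 7, giving 105.

512, 105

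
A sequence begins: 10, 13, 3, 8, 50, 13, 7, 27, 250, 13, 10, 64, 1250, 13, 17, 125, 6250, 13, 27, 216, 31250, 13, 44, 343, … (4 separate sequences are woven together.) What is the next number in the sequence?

156250

Split by position mod 4: positions 1, 5, 9, … form one track, and each other residue class forms its own.
Track A: 10, 50, 250, 1250, 6250, 31250 — a geometric progression (common ratio 5).
Track B: 13, 13, 13, 13, 13, 13 — constant 13.
Track C: 3, 7, 10, 17, 27, 44 — a Fibonacci-like recurrence a_n = a_{n-1} + a_{n-2}.
Track D: 8, 27, 64, 125, 216, 343 — the cubes 2³, 3³, 4³, ….
Term 25 comes from track A (its 7th entry): 156250.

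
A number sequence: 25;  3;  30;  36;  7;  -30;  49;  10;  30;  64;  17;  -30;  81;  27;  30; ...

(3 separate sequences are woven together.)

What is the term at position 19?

The terms cycle through 3 interleaved subsequences.
Track A is 25, 36, 49, 64, 81, which is perfect squares starting at 5².
Track B is 3, 7, 10, 17, 27, which is a Fibonacci-like recurrence a_n = a_{n-1} + a_{n-2}.
Track C is 30, -30, 30, -30, 30, which is the oscillation 30·(−1)^(n+1).
Position 19 → track A, term 7 = 121.

121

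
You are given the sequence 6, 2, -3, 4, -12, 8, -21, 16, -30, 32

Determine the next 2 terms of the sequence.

Positions 1, 3, 5, … form one subsequence and positions 2, 4, 6, … form another.
Stream A is 6, -3, -12, -21, -30, which is subtracting 9 each time.
Stream B is 2, 4, 8, 16, 32, which is a geometric progression (common ratio 2).
Position 11 → stream A, term 6 = -39.
The 12th slot belongs to stream B; its 6th term is 64.

-39, 64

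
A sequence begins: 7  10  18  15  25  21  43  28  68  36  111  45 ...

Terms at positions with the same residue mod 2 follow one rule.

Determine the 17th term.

469

The terms cycle through 2 interleaved subsequences.
Subsequence A: 7, 18, 25, 43, 68, 111 (Fibonacci-style (each term is the sum of the two before it)).
Subsequence B: 10, 15, 21, 28, 36, 45 (triangular numbers starting at T_4).
Position 17 → subsequence A, term 9 = 469.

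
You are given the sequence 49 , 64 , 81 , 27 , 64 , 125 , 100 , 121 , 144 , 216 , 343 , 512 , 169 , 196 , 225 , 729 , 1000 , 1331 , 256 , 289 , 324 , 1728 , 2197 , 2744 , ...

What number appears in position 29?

4096

Reading positions in blocks of 6 reveals the pattern AAABBB — 2 tracks woven together.
Stream A: 49, 64, 81, 100, 121, 144, 169, 196, 225, 256, 289, 324 (consecutive squares n² from n = 7).
Stream B: 27, 64, 125, 216, 343, 512, 729, 1000, 1331, 1728, 2197, 2744 (consecutive cubes n³ from n = 3).
The 29th slot belongs to stream B; its 14th term is 4096.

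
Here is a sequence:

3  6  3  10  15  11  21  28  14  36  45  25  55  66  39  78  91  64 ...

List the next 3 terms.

105, 120, 103

The slot pattern repeats as AAB (period 3), so there are 2 interleaved tracks.
Track A = 3, 6, 10, 15, 21, 28, 36, 45, 55, 66, 78, 91: the triangular numbers T_2, T_3, ….
Track B = 3, 11, 14, 25, 39, 64: Fibonacci-style (each term is the sum of the two before it).
The 19th slot belongs to track A; its 13th term is 105.
Position 20 → track A, term 14 = 120.
Term 21 comes from track B (its 7th entry): 103.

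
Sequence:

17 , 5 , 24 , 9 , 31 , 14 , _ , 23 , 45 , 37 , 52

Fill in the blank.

Split by position mod 2 into 2 tracks.
Track A: 17, 24, 31, ?, 45, 52 — arithmetic, step +7.
Track B: 5, 9, 14, 23, 37 — a Fibonacci-like recurrence a_n = a_{n-1} + a_{n-2}.
Filling track A at index 4 by its rule yields 38.

38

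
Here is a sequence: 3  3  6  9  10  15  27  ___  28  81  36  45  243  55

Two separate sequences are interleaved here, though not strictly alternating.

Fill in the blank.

21

Reading positions in blocks of 3 reveals the pattern ABB — 2 tracks woven together.
Track A: 3, 9, 27, 81, 243 (successive powers of 3).
Track B: 3, 6, 10, 15, ?, 28, 36, 45, 55 (the triangular numbers T_2, T_3, …).
Filling track B at index 5 by its rule yields 21.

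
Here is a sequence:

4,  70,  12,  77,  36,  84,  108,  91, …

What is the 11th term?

The terms cycle through 2 interleaved subsequences.
Track A is 4, 12, 36, 108, which is multiplying by 3 each time.
Track B is 70, 77, 84, 91, which is adding 7 each time.
Position 11 falls in track A as its term 6, giving 972.

972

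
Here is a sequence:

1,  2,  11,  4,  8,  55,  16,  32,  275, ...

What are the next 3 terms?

Positions follow the repeating pattern AAB; grouping by letter gives 2 tracks.
Subsequence A: 1, 2, 4, 8, 16, 32. Successive powers of 2.
Subsequence B: 11, 55, 275. Geometric with ratio 5.
Position 10 → subsequence A, term 7 = 64.
Term 11 comes from subsequence A (its 8th entry): 128.
Position 12 falls in subsequence B as its term 4, giving 1375.

64, 128, 1375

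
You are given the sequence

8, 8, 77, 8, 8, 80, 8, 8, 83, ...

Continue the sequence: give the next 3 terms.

8, 8, 86

Reading positions in blocks of 3 reveals the pattern AAB — 2 tracks woven together.
Subsequence A is 8, 8, 8, 8, 8, 8, which is constant 8.
Subsequence B is 77, 80, 83, which is linear: a_n = 74 + 3·n.
Position 10 → subsequence A, term 7 = 8.
Position 11 → subsequence A, term 8 = 8.
Position 12 → subsequence B, term 4 = 86.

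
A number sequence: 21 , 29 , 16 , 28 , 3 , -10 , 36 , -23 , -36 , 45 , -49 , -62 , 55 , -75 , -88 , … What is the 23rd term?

The slot pattern repeats as ABB (period 3), so there are 2 interleaved tracks.
Track A = 21, 28, 36, 45, 55: triangular numbers starting at T_6.
Track B = 29, 16, 3, -10, -23, -36, -49, -62, -75, -88: arithmetic with common difference −13.
The 23rd slot belongs to track B; its 15th term is -153.

-153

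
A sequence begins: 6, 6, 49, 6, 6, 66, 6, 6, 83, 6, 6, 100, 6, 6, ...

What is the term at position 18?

134

Reading positions in blocks of 3 reveals the pattern AAB — 2 tracks woven together.
Track A: 6, 6, 6, 6, 6, 6, 6, 6, 6, 6 — always 6.
Track B: 49, 66, 83, 100 — linear: a_n = 32 + 17·n.
Term 18 comes from track B (its 6th entry): 134.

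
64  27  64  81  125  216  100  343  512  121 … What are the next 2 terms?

729, 1000

Reading positions in blocks of 3 reveals the pattern ABB — 2 tracks woven together.
Track A = 64, 81, 100, 121: consecutive squares n² from n = 8.
Track B = 27, 64, 125, 216, 343, 512: perfect cubes starting at 3³.
Term 11 comes from track B (its 7th entry): 729.
Term 12 comes from track B (its 8th entry): 1000.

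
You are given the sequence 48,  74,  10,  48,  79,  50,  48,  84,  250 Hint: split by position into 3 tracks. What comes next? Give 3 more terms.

48, 89, 1250

Read the sequence 3 terms at a time; column i is its own pattern.
Stream A = 48, 48, 48: the constant sequence 48.
Stream B = 74, 79, 84: arithmetic with common difference +5.
Stream C = 10, 50, 250: a geometric progression (common ratio 5).
Term 10 comes from stream A (its 4th entry): 48.
Position 11 → stream B, term 4 = 89.
Position 12 → stream C, term 4 = 1250.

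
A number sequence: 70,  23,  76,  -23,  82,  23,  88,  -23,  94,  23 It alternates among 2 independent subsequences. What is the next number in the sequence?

Odd-indexed and even-indexed terms follow separate rules.
Subsequence A: 70, 76, 82, 88, 94 (adding 6 each time).
Subsequence B: 23, -23, 23, -23, 23 (alternating ±23).
Term 11 comes from subsequence A (its 6th entry): 100.

100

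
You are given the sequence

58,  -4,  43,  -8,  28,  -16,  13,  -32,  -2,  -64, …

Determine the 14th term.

-256

Positions 1, 3, 5, … form one subsequence and positions 2, 4, 6, … form another.
Subsequence A: 58, 43, 28, 13, -2 (linear: a_n = 73 − 15·n).
Subsequence B: -4, -8, -16, -32, -64 (multiplying by 2 each time).
Term 14 comes from subsequence B (its 7th entry): -256.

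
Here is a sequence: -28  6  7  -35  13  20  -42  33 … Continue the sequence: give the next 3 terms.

53, -49, 86

Reading positions in blocks of 3 reveals the pattern ABB — 2 tracks woven together.
Track A: -28, -35, -42 (subtracting 7 each time).
Track B: 6, 7, 13, 20, 33 (each term equals the sum of the previous two).
Term 9 comes from track B (its 6th entry): 53.
The 10th slot belongs to track A; its 4th term is -49.
Position 11 falls in track B as its term 7, giving 86.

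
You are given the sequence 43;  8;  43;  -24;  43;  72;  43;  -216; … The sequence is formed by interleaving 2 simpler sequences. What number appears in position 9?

43

Odd-indexed and even-indexed terms follow separate rules.
Track A: 43, 43, 43, 43 — always 43.
Track B: 8, -24, 72, -216 — a geometric progression (common ratio -3).
The 9th slot belongs to track A; its 5th term is 43.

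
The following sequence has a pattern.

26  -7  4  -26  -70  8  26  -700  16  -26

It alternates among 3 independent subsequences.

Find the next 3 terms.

-7000, 32, 26

Taking every 3rd term gives 3 separate tracks.
Subsequence A: 26, -26, 26, -26 — alternating ±26.
Subsequence B: -7, -70, -700 — multiplying by 10 each time.
Subsequence C: 4, 8, 16 — powers of 2.
Position 11 falls in subsequence B as its term 4, giving -7000.
Term 12 comes from subsequence C (its 4th entry): 32.
Position 13 falls in subsequence A as its term 5, giving 26.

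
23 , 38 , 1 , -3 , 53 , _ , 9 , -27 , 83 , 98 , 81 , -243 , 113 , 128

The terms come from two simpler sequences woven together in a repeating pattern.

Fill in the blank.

Positions follow the repeating pattern AABB; grouping by letter gives 2 tracks.
Subsequence A: 23, 38, 53, ?, 83, 98, 113, 128 — adding 15 each time.
Subsequence B: 1, -3, 9, -27, 81, -243 — multiplying by -3 each time.
Filling subsequence A at index 4 by its rule yields 68.

68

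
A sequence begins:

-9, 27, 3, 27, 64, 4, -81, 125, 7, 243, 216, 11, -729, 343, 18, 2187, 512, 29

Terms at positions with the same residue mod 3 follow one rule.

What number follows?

The terms cycle through 3 interleaved subsequences.
Subsequence A: -9, 27, -81, 243, -729, 2187 — a geometric progression (common ratio -3).
Subsequence B: 27, 64, 125, 216, 343, 512 — the cubes 3³, 4³, 5³, ….
Subsequence C: 3, 4, 7, 11, 18, 29 — Fibonacci-style (each term is the sum of the two before it).
Position 19 falls in subsequence A as its term 7, giving -6561.

-6561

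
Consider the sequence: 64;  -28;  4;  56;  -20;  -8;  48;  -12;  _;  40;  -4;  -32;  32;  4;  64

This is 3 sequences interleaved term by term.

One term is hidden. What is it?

16

The terms cycle through 3 interleaved subsequences.
Track A: 64, 56, 48, 40, 32 (subtracting 8 each time).
Track B: -28, -20, -12, -4, 4 (arithmetic, step +8).
Track C: 4, -8, ?, -32, 64 (geometric, ×-2 each step).
Filling track C at index 3 by its rule yields 16.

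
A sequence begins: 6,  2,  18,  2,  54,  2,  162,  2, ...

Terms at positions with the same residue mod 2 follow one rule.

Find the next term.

Taking every 2nd term gives 2 separate tracks.
Stream A = 6, 18, 54, 162: multiplying by 3 each time.
Stream B = 2, 2, 2, 2: always 2.
Position 9 falls in stream A as its term 5, giving 486.

486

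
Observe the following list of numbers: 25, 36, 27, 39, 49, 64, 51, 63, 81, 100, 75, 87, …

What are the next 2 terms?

Reading positions in blocks of 4 reveals the pattern AABB — 2 tracks woven together.
Subsequence A is 25, 36, 49, 64, 81, 100, which is perfect squares starting at 5².
Subsequence B is 27, 39, 51, 63, 75, 87, which is adding 12 each time.
The 13th slot belongs to subsequence A; its 7th term is 121.
Position 14 falls in subsequence A as its term 8, giving 144.

121, 144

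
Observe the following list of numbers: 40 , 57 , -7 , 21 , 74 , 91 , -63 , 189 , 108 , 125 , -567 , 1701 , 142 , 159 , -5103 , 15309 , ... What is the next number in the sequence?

Positions follow the repeating pattern AABB; grouping by letter gives 2 tracks.
Subsequence A: 40, 57, 74, 91, 108, 125, 142, 159. Arithmetic with common difference +17.
Subsequence B: -7, 21, -63, 189, -567, 1701, -5103, 15309. Multiplying by -3 each time.
Position 17 falls in subsequence A as its term 9, giving 176.

176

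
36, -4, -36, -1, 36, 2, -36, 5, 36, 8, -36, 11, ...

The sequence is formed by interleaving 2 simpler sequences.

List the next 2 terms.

Odd-indexed and even-indexed terms follow separate rules.
Track A: 36, -36, 36, -36, 36, -36. Alternating ±36.
Track B: -4, -1, 2, 5, 8, 11. Arithmetic, step +3.
Position 13 → track A, term 7 = 36.
Position 14 → track B, term 7 = 14.

36, 14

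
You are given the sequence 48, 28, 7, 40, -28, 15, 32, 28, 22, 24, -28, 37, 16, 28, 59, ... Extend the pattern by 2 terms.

The terms cycle through 3 interleaved subsequences.
Track A: 48, 40, 32, 24, 16. Linear: a_n = 56 − 8·n.
Track B: 28, -28, 28, -28, 28. Oscillating between 28 and -28.
Track C: 7, 15, 22, 37, 59. Fibonacci-style (each term is the sum of the two before it).
Term 16 comes from track A (its 6th entry): 8.
Position 17 → track B, term 6 = -28.

8, -28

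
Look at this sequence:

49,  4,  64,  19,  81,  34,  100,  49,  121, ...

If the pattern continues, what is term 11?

Taking every 2nd term gives 2 separate tracks.
Stream A: 49, 64, 81, 100, 121 — the squares 7², 8², 9², ….
Stream B: 4, 19, 34, 49 — linear: a_n = -11 + 15·n.
Position 11 falls in stream A as its term 6, giving 144.

144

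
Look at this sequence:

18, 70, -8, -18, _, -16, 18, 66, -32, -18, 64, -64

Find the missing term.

Read the sequence 3 terms at a time; column i is its own pattern.
Track A: 18, -18, 18, -18. Alternating ±18.
Track B: 70, ?, 66, 64. Arithmetic, step −2.
Track C: -8, -16, -32, -64. Geometric, ×2 each step.
Track B's pattern makes the blank 68.

68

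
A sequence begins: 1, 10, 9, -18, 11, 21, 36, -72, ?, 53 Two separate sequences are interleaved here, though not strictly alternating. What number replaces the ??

The slot pattern repeats as AABB (period 4), so there are 2 interleaved tracks.
Track A: 1, 10, 11, 21, ?, 53 — each term equals the sum of the previous two.
Track B: 9, -18, 36, -72 — geometric, ×-2 each step.
So the missing entry in track A is 32.

32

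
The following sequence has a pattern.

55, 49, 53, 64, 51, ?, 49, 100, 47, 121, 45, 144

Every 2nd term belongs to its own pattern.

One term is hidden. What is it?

Taking every 2nd term gives 2 separate tracks.
Stream A is 55, 53, 51, 49, 47, 45, which is linear: a_n = 57 − 2·n.
Stream B is 49, 64, ?, 100, 121, 144, which is perfect squares starting at 7².
Filling stream B at index 3 by its rule yields 81.

81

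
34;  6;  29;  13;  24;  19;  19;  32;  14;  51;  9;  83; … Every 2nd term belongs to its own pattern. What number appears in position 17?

-6

Odd-indexed and even-indexed terms follow separate rules.
Track A: 34, 29, 24, 19, 14, 9. Subtracting 5 each time.
Track B: 6, 13, 19, 32, 51, 83. A Fibonacci-like recurrence a_n = a_{n-1} + a_{n-2}.
Term 17 comes from track A (its 9th entry): -6.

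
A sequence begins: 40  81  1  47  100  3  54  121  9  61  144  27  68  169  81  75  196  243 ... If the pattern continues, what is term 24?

2187

Split by position mod 3 into 3 tracks.
Subsequence A: 40, 47, 54, 61, 68, 75. Linear: a_n = 33 + 7·n.
Subsequence B: 81, 100, 121, 144, 169, 196. Consecutive squares n² from n = 9.
Subsequence C: 1, 3, 9, 27, 81, 243. Successive powers of 3.
Term 24 comes from subsequence C (its 8th entry): 2187.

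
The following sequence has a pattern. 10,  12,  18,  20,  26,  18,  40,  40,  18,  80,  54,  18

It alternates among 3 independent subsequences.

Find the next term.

160

Split by position mod 3: positions 1, 4, 7, … form one track, and each other residue class forms its own.
Stream A = 10, 20, 40, 80: multiplying by 2 each time.
Stream B = 12, 26, 40, 54: arithmetic, step +14.
Stream C = 18, 18, 18, 18: constant 18.
Term 13 comes from stream A (its 5th entry): 160.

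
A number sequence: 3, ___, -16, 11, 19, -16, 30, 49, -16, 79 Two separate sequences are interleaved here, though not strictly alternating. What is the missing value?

8

Reading positions in blocks of 3 reveals the pattern AAB — 2 tracks woven together.
Track A: 3, ?, 11, 19, 30, 49, 79. Fibonacci-style (each term is the sum of the two before it).
Track B: -16, -16, -16. The constant sequence -16.
Filling track A at index 2 by its rule yields 8.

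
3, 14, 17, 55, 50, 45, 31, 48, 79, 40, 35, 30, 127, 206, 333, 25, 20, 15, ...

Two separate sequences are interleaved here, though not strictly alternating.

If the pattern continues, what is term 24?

Positions follow the repeating pattern AAABBB; grouping by letter gives 2 tracks.
Subsequence A is 3, 14, 17, 31, 48, 79, 127, 206, 333, which is a Fibonacci-like recurrence a_n = a_{n-1} + a_{n-2}.
Subsequence B is 55, 50, 45, 40, 35, 30, 25, 20, 15, which is arithmetic, step −5.
Term 24 comes from subsequence B (its 12th entry): 0.

0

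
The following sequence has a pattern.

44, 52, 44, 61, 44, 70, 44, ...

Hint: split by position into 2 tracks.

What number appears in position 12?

97

Split by position mod 2 into 2 tracks.
Stream A = 44, 44, 44, 44: always 44.
Stream B = 52, 61, 70: linear: a_n = 43 + 9·n.
Term 12 comes from stream B (its 6th entry): 97.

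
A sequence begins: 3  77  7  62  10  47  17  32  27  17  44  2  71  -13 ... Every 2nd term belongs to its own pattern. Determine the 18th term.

-43

Split by position mod 2 into 2 tracks.
Track A: 3, 7, 10, 17, 27, 44, 71 — each term equals the sum of the previous two.
Track B: 77, 62, 47, 32, 17, 2, -13 — arithmetic with common difference −15.
Position 18 → track B, term 9 = -43.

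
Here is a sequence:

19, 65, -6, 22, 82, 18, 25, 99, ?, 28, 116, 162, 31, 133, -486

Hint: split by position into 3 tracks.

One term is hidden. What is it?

-54

Taking every 3rd term gives 3 separate tracks.
Stream A = 19, 22, 25, 28, 31: adding 3 each time.
Stream B = 65, 82, 99, 116, 133: linear: a_n = 48 + 17·n.
Stream C = -6, 18, ?, 162, -486: a geometric progression (common ratio -3).
Stream C's pattern makes the blank -54.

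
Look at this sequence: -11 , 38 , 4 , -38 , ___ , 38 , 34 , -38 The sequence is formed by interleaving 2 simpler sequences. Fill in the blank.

The terms cycle through 2 interleaved subsequences.
Track A = -11, 4, ?, 34: arithmetic with common difference +15.
Track B = 38, -38, 38, -38: the oscillation 38·(−1)^(n+1).
Track A's pattern makes the blank 19.

19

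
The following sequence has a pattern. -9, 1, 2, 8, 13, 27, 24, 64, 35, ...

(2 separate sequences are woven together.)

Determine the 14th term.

343

The terms cycle through 2 interleaved subsequences.
Stream A = -9, 2, 13, 24, 35: arithmetic with common difference +11.
Stream B = 1, 8, 27, 64: the cubes 1³, 2³, 3³, ….
The 14th slot belongs to stream B; its 7th term is 343.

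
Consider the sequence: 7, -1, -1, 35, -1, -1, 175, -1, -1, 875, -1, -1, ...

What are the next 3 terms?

4375, -1, -1

Reading positions in blocks of 3 reveals the pattern ABB — 2 tracks woven together.
Track A: 7, 35, 175, 875 (a geometric progression (common ratio 5)).
Track B: -1, -1, -1, -1, -1, -1, -1, -1 (constant -1).
Position 13 falls in track A as its term 5, giving 4375.
Term 14 comes from track B (its 9th entry): -1.
Position 15 falls in track B as its term 10, giving -1.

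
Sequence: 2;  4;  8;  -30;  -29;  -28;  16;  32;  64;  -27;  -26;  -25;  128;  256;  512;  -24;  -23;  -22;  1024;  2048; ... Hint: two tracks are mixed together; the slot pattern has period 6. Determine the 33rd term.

Positions follow the repeating pattern AAABBB; grouping by letter gives 2 tracks.
Track A: 2, 4, 8, 16, 32, 64, 128, 256, 512, 1024, 2048. Powers 2^1, 2^2, 2^3, ….
Track B: -30, -29, -28, -27, -26, -25, -24, -23, -22. Arithmetic, step +1.
Term 33 comes from track A (its 18th entry): 262144.

262144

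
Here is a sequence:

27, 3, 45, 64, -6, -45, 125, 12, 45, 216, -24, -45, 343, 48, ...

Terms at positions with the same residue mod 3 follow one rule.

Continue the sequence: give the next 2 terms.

45, 512

Taking every 3rd term gives 3 separate tracks.
Track A is 27, 64, 125, 216, 343, which is perfect cubes starting at 3³.
Track B is 3, -6, 12, -24, 48, which is geometric, ×-2 each step.
Track C is 45, -45, 45, -45, which is oscillating between 45 and -45.
Position 15 falls in track C as its term 5, giving 45.
The 16th slot belongs to track A; its 6th term is 512.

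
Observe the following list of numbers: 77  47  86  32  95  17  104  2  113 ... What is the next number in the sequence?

Odd-indexed and even-indexed terms follow separate rules.
Stream A: 77, 86, 95, 104, 113 (linear: a_n = 68 + 9·n).
Stream B: 47, 32, 17, 2 (arithmetic, step −15).
The 10th slot belongs to stream B; its 5th term is -13.

-13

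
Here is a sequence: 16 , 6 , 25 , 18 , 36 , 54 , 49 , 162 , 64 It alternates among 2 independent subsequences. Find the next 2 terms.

Split by position mod 2 into 2 tracks.
Stream A: 16, 25, 36, 49, 64 (perfect squares starting at 4²).
Stream B: 6, 18, 54, 162 (geometric, ×3 each step).
Term 10 comes from stream B (its 5th entry): 486.
The 11th slot belongs to stream A; its 6th term is 81.

486, 81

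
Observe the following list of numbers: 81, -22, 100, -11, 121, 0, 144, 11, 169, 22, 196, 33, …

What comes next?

225

Taking every 2nd term gives 2 separate tracks.
Subsequence A: 81, 100, 121, 144, 169, 196 (perfect squares starting at 9²).
Subsequence B: -22, -11, 0, 11, 22, 33 (adding 11 each time).
Term 13 comes from subsequence A (its 7th entry): 225.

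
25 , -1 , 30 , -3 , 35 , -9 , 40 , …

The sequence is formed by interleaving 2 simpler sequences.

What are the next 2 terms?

Odd-indexed and even-indexed terms follow separate rules.
Track A is 25, 30, 35, 40, which is arithmetic with common difference +5.
Track B is -1, -3, -9, which is multiplying by 3 each time.
The 8th slot belongs to track B; its 4th term is -27.
Position 9 → track A, term 5 = 45.

-27, 45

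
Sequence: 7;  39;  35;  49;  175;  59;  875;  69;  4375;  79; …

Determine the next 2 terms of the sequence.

The terms cycle through 2 interleaved subsequences.
Stream A: 7, 35, 175, 875, 4375 (geometric with ratio 5).
Stream B: 39, 49, 59, 69, 79 (arithmetic with common difference +10).
The 11th slot belongs to stream A; its 6th term is 21875.
The 12th slot belongs to stream B; its 6th term is 89.

21875, 89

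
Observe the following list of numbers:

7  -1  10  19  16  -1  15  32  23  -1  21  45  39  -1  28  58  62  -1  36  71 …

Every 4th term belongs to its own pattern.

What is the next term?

Split by position mod 4: positions 1, 5, 9, … form one track, and each other residue class forms its own.
Track A: 7, 16, 23, 39, 62 — each term equals the sum of the previous two.
Track B: -1, -1, -1, -1, -1 — the constant sequence -1.
Track C: 10, 15, 21, 28, 36 — triangular numbers n(n+1)/2 for n = 4, 5, ….
Track D: 19, 32, 45, 58, 71 — linear: a_n = 6 + 13·n.
Position 21 falls in track A as its term 6, giving 101.

101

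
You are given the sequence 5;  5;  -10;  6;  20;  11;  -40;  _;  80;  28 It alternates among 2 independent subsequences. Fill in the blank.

17

The terms cycle through 2 interleaved subsequences.
Subsequence A: 5, -10, 20, -40, 80. Multiplying by -2 each time.
Subsequence B: 5, 6, 11, ?, 28. A Fibonacci-like recurrence a_n = a_{n-1} + a_{n-2}.
So the missing entry in subsequence B is 17.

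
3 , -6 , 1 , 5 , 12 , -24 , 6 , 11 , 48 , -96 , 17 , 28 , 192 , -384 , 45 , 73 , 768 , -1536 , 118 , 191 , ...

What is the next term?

3072

Positions follow the repeating pattern AABB; grouping by letter gives 2 tracks.
Track A: 3, -6, 12, -24, 48, -96, 192, -384, 768, -1536. A geometric progression (common ratio -2).
Track B: 1, 5, 6, 11, 17, 28, 45, 73, 118, 191. Fibonacci-style (each term is the sum of the two before it).
Position 21 → track A, term 11 = 3072.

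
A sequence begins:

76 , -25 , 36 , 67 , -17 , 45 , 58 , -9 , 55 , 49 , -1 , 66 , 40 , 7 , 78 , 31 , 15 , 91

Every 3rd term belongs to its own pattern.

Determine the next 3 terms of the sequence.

Split by position mod 3 into 3 tracks.
Stream A: 76, 67, 58, 49, 40, 31 (arithmetic with common difference −9).
Stream B: -25, -17, -9, -1, 7, 15 (arithmetic with common difference +8).
Stream C: 36, 45, 55, 66, 78, 91 (the triangular numbers T_8, T_9, …).
The 19th slot belongs to stream A; its 7th term is 22.
The 20th slot belongs to stream B; its 7th term is 23.
Term 21 comes from stream C (its 7th entry): 105.

22, 23, 105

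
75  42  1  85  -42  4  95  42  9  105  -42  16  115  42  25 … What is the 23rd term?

-42

Taking every 3rd term gives 3 separate tracks.
Track A: 75, 85, 95, 105, 115 — adding 10 each time.
Track B: 42, -42, 42, -42, 42 — alternating ±42.
Track C: 1, 4, 9, 16, 25 — perfect squares starting at 1².
Term 23 comes from track B (its 8th entry): -42.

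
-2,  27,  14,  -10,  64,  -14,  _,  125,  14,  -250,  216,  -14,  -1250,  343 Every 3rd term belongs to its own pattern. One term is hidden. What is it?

The terms cycle through 3 interleaved subsequences.
Track A is -2, -10, ?, -250, -1250, which is multiplying by 5 each time.
Track B is 27, 64, 125, 216, 343, which is consecutive cubes n³ from n = 3.
Track C is 14, -14, 14, -14, which is the oscillation 14·(−1)^(n+1).
The gap is track A's term 3; the rule gives -50.

-50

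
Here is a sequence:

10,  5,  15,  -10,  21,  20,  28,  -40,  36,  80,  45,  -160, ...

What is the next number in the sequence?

55

The terms cycle through 2 interleaved subsequences.
Stream A = 10, 15, 21, 28, 36, 45: triangular numbers starting at T_4.
Stream B = 5, -10, 20, -40, 80, -160: geometric, ×-2 each step.
Position 13 → stream A, term 7 = 55.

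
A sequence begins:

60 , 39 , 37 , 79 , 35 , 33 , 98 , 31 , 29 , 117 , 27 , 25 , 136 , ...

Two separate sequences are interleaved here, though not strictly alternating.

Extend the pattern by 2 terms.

The slot pattern repeats as ABB (period 3), so there are 2 interleaved tracks.
Track A is 60, 79, 98, 117, 136, which is linear: a_n = 41 + 19·n.
Track B is 39, 37, 35, 33, 31, 29, 27, 25, which is subtracting 2 each time.
Position 14 → track B, term 9 = 23.
Position 15 falls in track B as its term 10, giving 21.

23, 21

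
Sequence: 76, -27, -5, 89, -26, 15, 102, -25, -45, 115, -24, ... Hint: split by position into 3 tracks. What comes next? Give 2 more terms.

135, 128

Taking every 3rd term gives 3 separate tracks.
Subsequence A: 76, 89, 102, 115 — arithmetic with common difference +13.
Subsequence B: -27, -26, -25, -24 — arithmetic with common difference +1.
Subsequence C: -5, 15, -45 — multiplying by -3 each time.
Term 12 comes from subsequence C (its 4th entry): 135.
Term 13 comes from subsequence A (its 5th entry): 128.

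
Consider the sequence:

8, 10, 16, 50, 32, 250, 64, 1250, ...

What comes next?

128

Odd-indexed and even-indexed terms follow separate rules.
Stream A: 8, 16, 32, 64 (successive powers of 2).
Stream B: 10, 50, 250, 1250 (a geometric progression (common ratio 5)).
Position 9 falls in stream A as its term 5, giving 128.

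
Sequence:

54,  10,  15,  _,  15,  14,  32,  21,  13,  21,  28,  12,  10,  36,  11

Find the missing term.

43

Split by position mod 3 into 3 tracks.
Track A: 54, ?, 32, 21, 10. Subtracting 11 each time.
Track B: 10, 15, 21, 28, 36. The triangular numbers T_4, T_5, ….
Track C: 15, 14, 13, 12, 11. Linear: a_n = 16 − n.
So the missing entry in track A is 43.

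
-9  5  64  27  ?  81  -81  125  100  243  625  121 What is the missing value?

25

Read the sequence 3 terms at a time; column i is its own pattern.
Subsequence A: -9, 27, -81, 243. Multiplying by -3 each time.
Subsequence B: 5, ?, 125, 625. Powers of 5.
Subsequence C: 64, 81, 100, 121. Perfect squares starting at 8².
So the missing entry in subsequence B is 25.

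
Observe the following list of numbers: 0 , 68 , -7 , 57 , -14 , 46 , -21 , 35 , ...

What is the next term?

Positions 1, 3, 5, … form one subsequence and positions 2, 4, 6, … form another.
Subsequence A: 0, -7, -14, -21 — subtracting 7 each time.
Subsequence B: 68, 57, 46, 35 — arithmetic with common difference −11.
Term 9 comes from subsequence A (its 5th entry): -28.

-28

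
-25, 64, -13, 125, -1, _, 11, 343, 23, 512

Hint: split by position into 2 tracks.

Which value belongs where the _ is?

Odd-indexed and even-indexed terms follow separate rules.
Stream A: -25, -13, -1, 11, 23 (adding 12 each time).
Stream B: 64, 125, ?, 343, 512 (perfect cubes starting at 4³).
So the missing entry in stream B is 216.

216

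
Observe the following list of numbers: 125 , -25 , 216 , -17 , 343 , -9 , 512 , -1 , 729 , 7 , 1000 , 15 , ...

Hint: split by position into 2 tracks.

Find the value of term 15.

1728

Split by position mod 2 into 2 tracks.
Subsequence A: 125, 216, 343, 512, 729, 1000 (the cubes 5³, 6³, 7³, …).
Subsequence B: -25, -17, -9, -1, 7, 15 (adding 8 each time).
Term 15 comes from subsequence A (its 8th entry): 1728.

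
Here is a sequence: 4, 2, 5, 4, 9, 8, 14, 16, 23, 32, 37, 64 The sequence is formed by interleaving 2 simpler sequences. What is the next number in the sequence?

60

Split by position mod 2 into 2 tracks.
Track A: 4, 5, 9, 14, 23, 37 (Fibonacci-style (each term is the sum of the two before it)).
Track B: 2, 4, 8, 16, 32, 64 (successive powers of 2).
Term 13 comes from track A (its 7th entry): 60.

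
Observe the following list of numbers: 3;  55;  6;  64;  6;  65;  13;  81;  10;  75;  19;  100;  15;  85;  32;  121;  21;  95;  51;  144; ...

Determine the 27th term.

134

Taking every 4th term gives 4 separate tracks.
Stream A is 3, 6, 10, 15, 21, which is triangular numbers starting at T_2.
Stream B is 55, 65, 75, 85, 95, which is linear: a_n = 45 + 10·n.
Stream C is 6, 13, 19, 32, 51, which is Fibonacci-style (each term is the sum of the two before it).
Stream D is 64, 81, 100, 121, 144, which is the squares 8², 9², 10², ….
Position 27 → stream C, term 7 = 134.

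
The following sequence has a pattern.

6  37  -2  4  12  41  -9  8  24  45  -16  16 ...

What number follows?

Read the sequence 4 terms at a time; column i is its own pattern.
Track A: 6, 12, 24 (multiplying by 2 each time).
Track B: 37, 41, 45 (linear: a_n = 33 + 4·n).
Track C: -2, -9, -16 (linear: a_n = 5 − 7·n).
Track D: 4, 8, 16 (successive powers of 2).
Position 13 → track A, term 4 = 48.

48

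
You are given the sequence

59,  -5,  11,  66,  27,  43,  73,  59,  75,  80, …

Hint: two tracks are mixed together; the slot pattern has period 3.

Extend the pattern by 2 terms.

Positions follow the repeating pattern ABB; grouping by letter gives 2 tracks.
Track A: 59, 66, 73, 80 — linear: a_n = 52 + 7·n.
Track B: -5, 11, 27, 43, 59, 75 — arithmetic, step +16.
Position 11 falls in track B as its term 7, giving 91.
Position 12 falls in track B as its term 8, giving 107.

91, 107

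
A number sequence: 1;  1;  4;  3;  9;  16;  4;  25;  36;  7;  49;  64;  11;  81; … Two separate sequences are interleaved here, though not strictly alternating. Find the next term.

Reading positions in blocks of 3 reveals the pattern ABB — 2 tracks woven together.
Stream A: 1, 3, 4, 7, 11 — a Fibonacci-like recurrence a_n = a_{n-1} + a_{n-2}.
Stream B: 1, 4, 9, 16, 25, 36, 49, 64, 81 — consecutive squares n² from n = 1.
Position 15 falls in stream B as its term 10, giving 100.

100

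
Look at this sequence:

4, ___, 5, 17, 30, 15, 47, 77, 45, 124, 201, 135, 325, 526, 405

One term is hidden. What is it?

Positions follow the repeating pattern AAB; grouping by letter gives 2 tracks.
Stream A: 4, ?, 17, 30, 47, 77, 124, 201, 325, 526 (each term equals the sum of the previous two).
Stream B: 5, 15, 45, 135, 405 (multiplying by 3 each time).
So the missing entry in stream A is 13.

13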